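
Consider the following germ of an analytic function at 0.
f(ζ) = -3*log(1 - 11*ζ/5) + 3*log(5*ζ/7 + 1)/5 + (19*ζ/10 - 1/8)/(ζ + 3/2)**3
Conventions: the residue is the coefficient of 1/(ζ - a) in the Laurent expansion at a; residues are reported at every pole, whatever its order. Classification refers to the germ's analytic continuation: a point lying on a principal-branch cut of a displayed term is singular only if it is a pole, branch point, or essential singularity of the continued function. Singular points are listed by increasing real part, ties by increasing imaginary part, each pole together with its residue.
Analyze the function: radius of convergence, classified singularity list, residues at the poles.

Denominator factor (ζ + 3/2)^3: pole of order 3 at -3/2, modulus 3/2.
Branch term (3/5)*log(1 - ζ/(-7/5)): its argument vanishes at ζ = -7/5, a logarithmic branch point, modulus 7/5.
Branch term (-3)*log(1 - ζ/(5/11)): its argument vanishes at ζ = 5/11, a logarithmic branch point, modulus 5/11.
The radius of convergence is the smallest modulus among the singular points: 5/11.
The branch terms are analytic at -3/2 and contribute nothing to the residue; only the rational part matters.
At the order-3 pole -3/2 set g(ζ) = (ζ - (-3/2))^3*(rational part) = 19*ζ/10 - 1/8.
Order-3 pole: residue = g''(a)/2; g''(-3/2) = 0, so the residue is 0.
List the singular points by increasing real part (a conjugate pair: the negative imaginary part first).

Radius of convergence at 0: 5/11.
At -3/2: a pole of order 3; residue 0.
At -7/5: a logarithmic branch point.
At 5/11: a logarithmic branch point.


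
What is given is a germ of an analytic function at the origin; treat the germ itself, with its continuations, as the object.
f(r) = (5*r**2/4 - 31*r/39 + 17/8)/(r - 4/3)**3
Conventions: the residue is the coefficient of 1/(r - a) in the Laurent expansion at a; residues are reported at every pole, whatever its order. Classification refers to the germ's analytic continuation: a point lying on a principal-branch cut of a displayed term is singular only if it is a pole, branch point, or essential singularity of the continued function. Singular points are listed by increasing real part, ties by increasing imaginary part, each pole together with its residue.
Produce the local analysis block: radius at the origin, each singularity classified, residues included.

Radius of convergence at 0: 4/3.
At 4/3: a pole of order 3; residue 5/4.

Denominator factor (r - 4/3)^3: pole of order 3 at 4/3, modulus 4/3.
The radius of convergence is the smallest modulus among the singular points: 4/3.
At the order-3 pole 4/3 set g(r) = (r - (4/3))^3*f(r) = 5*r**2/4 - 31*r/39 + 17/8.
Order-3 pole: residue = g''(a)/2; g''(4/3) = 5/2, so the residue is 5/4.


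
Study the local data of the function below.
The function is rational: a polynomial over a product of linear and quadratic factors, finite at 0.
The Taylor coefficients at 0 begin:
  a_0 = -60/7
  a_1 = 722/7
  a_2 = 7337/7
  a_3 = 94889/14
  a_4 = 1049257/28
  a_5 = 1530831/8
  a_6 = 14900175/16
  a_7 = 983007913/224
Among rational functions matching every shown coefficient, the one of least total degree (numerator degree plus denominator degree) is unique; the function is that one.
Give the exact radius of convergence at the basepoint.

The radius of convergence is 1/4.

No rational of total degree below 4 reproduces all 8 coefficients; solving the [1/3] Pade equations on them gives f(n) = (15/14 - 22*n)/((n - 2)*(n - 1/4)**2), whose expansion matches every shown term.
Denominator factor (n - 2): pole of order 1 at 2, modulus 2.
Denominator factor (n - 1/4)^2: pole of order 2 at 1/4, modulus 1/4.
The radius of convergence is the smallest modulus among the singular points: 1/4.


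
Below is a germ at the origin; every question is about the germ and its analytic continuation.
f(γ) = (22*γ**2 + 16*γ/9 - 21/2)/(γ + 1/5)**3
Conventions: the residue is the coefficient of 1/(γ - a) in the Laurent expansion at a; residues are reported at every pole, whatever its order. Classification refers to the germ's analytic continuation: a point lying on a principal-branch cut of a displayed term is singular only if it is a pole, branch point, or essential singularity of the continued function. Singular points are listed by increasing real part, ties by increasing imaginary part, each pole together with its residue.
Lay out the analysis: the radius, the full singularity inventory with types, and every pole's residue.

Denominator factor (γ + 1/5)^3: pole of order 3 at -1/5, modulus 1/5.
The radius of convergence is the smallest modulus among the singular points: 1/5.
At the order-3 pole -1/5 set g(γ) = (γ - (-1/5))^3*f(γ) = 22*γ**2 + 16*γ/9 - 21/2.
Order-3 pole: residue = g''(a)/2; g''(-1/5) = 44, so the residue is 22.

Radius of convergence at 0: 1/5.
At -1/5: a pole of order 3; residue 22.


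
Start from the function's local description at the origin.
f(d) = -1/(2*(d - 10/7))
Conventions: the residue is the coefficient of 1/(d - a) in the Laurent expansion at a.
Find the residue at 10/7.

The residue is -1/2.

At the order-1 pole 10/7 set g(d) = (d - (10/7))*f(d) = -1/2.
Simple pole: residue = g(a) at a = 10/7, which is -1/2.


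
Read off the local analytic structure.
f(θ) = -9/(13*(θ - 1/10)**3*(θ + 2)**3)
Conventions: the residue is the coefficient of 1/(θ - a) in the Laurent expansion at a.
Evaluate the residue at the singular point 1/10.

The residue is -200000/1966419.

At the order-3 pole 1/10 set g(θ) = (θ - (1/10))^3*f(θ) = -9/(13*(θ + 2)**3).
Order-3 pole: residue = g''(a)/2; g''(1/10) = -400000/1966419, so the residue is -200000/1966419.


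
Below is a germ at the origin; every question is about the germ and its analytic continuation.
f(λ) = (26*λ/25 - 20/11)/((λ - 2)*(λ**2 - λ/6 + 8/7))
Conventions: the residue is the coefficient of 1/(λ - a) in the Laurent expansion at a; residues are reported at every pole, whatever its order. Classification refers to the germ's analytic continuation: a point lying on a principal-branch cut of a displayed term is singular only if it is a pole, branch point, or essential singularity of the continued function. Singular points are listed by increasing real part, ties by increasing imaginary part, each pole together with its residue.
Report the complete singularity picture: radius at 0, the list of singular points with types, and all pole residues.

Radius of convergence at 0: (2/7)*sqrt(14).
At (1/12) - ((1/84)*sqrt(8015))*i: a pole of order 1; residue (-756/27775) + ((155928/31802375)*sqrt(8015))*i.
At (1/12) + ((1/84)*sqrt(8015))*i: a pole of order 1; residue (-756/27775) - ((155928/31802375)*sqrt(8015))*i.
At 2: a pole of order 1; residue 1512/27775.


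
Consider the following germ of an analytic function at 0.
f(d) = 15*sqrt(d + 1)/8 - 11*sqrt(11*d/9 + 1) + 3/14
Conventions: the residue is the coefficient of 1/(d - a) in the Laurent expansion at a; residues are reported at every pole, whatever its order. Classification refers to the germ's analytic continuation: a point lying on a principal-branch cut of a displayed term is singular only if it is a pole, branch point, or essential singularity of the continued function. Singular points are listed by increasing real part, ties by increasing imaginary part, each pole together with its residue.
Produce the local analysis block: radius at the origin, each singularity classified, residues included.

Radius of convergence at 0: 9/11.
At -1: an algebraic (square-root) branch point.
At -9/11: an algebraic (square-root) branch point.

Branch term (15/8)*sqrt(1 - d/(-1)): its argument vanishes at d = -1, a square-root branch point, modulus 1.
Branch term (-11)*sqrt(1 - d/(-9/11)): its argument vanishes at d = -9/11, a square-root branch point, modulus 9/11.
The radius of convergence is the smallest modulus among the singular points: 9/11.
List the singular points by increasing real part (a conjugate pair: the negative imaginary part first).


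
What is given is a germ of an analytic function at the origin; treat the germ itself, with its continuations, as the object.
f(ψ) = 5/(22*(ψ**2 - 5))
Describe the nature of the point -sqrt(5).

The point is a pole of order 1.

The denominator factor ψ**2 - 5 vanishes at -sqrt(5) and appears to the power 1; the numerator there equals 5/22, nonzero, and no other factor vanishes.
Hence a pole whose order is the multiplicity, 1.


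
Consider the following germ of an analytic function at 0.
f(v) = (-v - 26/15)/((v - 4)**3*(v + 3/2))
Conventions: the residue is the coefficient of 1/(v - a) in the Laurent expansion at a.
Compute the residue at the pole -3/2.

At the order-1 pole -3/2 set g(v) = (v - (-3/2))*f(v) = (-v - 26/15)/(v - 4)**3.
Simple pole: residue = g(a) at a = -3/2, which is 28/19965.

The residue is 28/19965.


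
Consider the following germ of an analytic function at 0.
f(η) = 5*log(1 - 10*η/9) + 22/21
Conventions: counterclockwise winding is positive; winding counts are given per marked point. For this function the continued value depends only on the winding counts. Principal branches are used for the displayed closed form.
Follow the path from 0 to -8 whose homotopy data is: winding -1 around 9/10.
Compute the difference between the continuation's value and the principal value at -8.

The rational part is single-valued and drops out of the difference; each branch term changes only by its own monodromy.
(5)*log(1 - η/(9/10)): each positive loop around 9/10 adds 2*pi*i to the log, so winding -1 contributes (5)*(-1)*2*pi*i = -(10)*pi*i.
Summing the contributions at η = -8 gives -(10)*pi*i.

Continued minus principal equals -(10)*pi*i.


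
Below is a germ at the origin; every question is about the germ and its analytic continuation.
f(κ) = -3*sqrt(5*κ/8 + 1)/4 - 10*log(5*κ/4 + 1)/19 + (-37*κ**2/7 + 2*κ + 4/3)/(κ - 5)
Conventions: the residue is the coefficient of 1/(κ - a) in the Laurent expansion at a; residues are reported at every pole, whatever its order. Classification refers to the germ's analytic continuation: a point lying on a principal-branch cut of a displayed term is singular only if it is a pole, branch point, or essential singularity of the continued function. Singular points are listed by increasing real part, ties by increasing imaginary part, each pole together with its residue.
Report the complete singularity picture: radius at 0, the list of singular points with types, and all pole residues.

Denominator factor (κ - 5): pole of order 1 at 5, modulus 5.
Branch term (-10/19)*log(1 - κ/(-4/5)): its argument vanishes at κ = -4/5, a logarithmic branch point, modulus 4/5.
Branch term (-3/4)*sqrt(1 - κ/(-8/5)): its argument vanishes at κ = -8/5, a square-root branch point, modulus 8/5.
The radius of convergence is the smallest modulus among the singular points: 4/5.
The branch terms are analytic at 5 and contribute nothing to the residue; only the rational part matters.
At the order-1 pole 5 set g(κ) = (κ - (5))*(rational part) = -37*κ**2/7 + 2*κ + 4/3.
Simple pole: residue = g(a) at a = 5, which is -2537/21.
List the singular points by increasing real part (a conjugate pair: the negative imaginary part first).

Radius of convergence at 0: 4/5.
At -8/5: an algebraic (square-root) branch point.
At -4/5: a logarithmic branch point.
At 5: a pole of order 1; residue -2537/21.


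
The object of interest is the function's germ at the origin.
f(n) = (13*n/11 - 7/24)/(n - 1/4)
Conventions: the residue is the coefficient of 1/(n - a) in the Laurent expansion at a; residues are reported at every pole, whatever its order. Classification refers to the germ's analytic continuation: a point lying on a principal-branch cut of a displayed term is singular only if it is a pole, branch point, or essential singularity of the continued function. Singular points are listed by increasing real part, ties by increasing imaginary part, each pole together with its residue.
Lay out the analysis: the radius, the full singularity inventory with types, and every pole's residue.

Denominator factor (n - 1/4): pole of order 1 at 1/4, modulus 1/4.
The radius of convergence is the smallest modulus among the singular points: 1/4.
At the order-1 pole 1/4 set g(n) = (n - (1/4))*f(n) = 13*n/11 - 7/24.
Simple pole: residue = g(a) at a = 1/4, which is 1/264.

Radius of convergence at 0: 1/4.
At 1/4: a pole of order 1; residue 1/264.


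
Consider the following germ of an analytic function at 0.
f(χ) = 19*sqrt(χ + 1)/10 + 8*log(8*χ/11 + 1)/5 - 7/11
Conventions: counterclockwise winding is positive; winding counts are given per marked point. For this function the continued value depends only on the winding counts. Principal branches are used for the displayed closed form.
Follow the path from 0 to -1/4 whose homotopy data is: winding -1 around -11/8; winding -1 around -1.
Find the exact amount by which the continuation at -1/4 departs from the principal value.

Continued minus principal equals (-(19/10)*sqrt(3)) - ((16/5)*pi)*i.

The rational part is single-valued and drops out of the difference; each branch term changes only by its own monodromy.
(19/10)*sqrt(1 - χ/(-1)): winding -1 is odd, the square root flips sign, contributing -2*(19/10)*sqrt(1 - (-1/4)/(-1)) = -2*(19/10)*sqrt(3/4) = -(19/10)*sqrt(3).
(8/5)*log(1 - χ/(-11/8)): each positive loop around -11/8 adds 2*pi*i to the log, so winding -1 contributes (8/5)*(-1)*2*pi*i = -(16/5)*pi*i.
Summing the contributions at χ = -1/4 gives (-(19/10)*sqrt(3)) - ((16/5)*pi)*i.


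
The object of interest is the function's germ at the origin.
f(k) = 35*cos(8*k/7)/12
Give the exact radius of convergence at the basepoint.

The radius of convergence is infinite.

The factor cos(8*k/7) is entire and contributes no finite singular point.
The polynomial part has no poles.
No finite singular points: the Taylor series at 0 converges everywhere.


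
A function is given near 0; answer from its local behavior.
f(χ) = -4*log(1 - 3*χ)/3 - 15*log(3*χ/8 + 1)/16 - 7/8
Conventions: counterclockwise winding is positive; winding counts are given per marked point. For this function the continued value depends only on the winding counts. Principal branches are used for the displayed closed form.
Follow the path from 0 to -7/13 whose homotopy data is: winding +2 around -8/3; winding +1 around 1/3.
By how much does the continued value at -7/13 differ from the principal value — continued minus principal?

Continued minus principal equals -(77/12)*pi*i.

The rational part is single-valued and drops out of the difference; each branch term changes only by its own monodromy.
(-15/16)*log(1 - χ/(-8/3)): each positive loop around -8/3 adds 2*pi*i to the log, so winding +2 contributes (-15/16)*(2)*2*pi*i = -(15/4)*pi*i.
(-4/3)*log(1 - χ/(1/3)): each positive loop around 1/3 adds 2*pi*i to the log, so winding +1 contributes (-4/3)*(1)*2*pi*i = -(8/3)*pi*i.
Summing the contributions at χ = -7/13 gives -(77/12)*pi*i.


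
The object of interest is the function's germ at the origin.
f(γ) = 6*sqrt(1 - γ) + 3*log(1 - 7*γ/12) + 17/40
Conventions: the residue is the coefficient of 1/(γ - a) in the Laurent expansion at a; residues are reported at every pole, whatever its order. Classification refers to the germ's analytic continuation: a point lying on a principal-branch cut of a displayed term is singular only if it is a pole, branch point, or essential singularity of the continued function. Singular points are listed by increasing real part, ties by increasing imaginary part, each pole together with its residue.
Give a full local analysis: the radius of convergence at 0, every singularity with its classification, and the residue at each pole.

Branch term (6)*sqrt(1 - γ/(1)): its argument vanishes at γ = 1, a square-root branch point, modulus 1.
Branch term (3)*log(1 - γ/(12/7)): its argument vanishes at γ = 12/7, a logarithmic branch point, modulus 12/7.
The radius of convergence is the smallest modulus among the singular points: 1.
List the singular points by increasing real part (a conjugate pair: the negative imaginary part first).

Radius of convergence at 0: 1.
At 1: an algebraic (square-root) branch point.
At 12/7: a logarithmic branch point.


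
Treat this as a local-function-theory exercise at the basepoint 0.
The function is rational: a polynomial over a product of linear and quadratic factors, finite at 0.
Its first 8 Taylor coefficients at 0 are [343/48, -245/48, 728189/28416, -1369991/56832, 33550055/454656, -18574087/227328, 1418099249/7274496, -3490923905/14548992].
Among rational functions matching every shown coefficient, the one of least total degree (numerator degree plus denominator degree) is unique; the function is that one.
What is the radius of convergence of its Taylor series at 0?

The radius of convergence is -1/14 + (1/14)*sqrt(113).

No rational of total degree below 6 reproduces all 8 coefficients; solving the [2/4] Pade equations on them gives f(σ) = (-18*σ**2/37 - σ/2 + 7/3)/(σ**2 - σ/7 - 4/7)**2, whose expansion matches every shown term.
Denominator factor (σ**2 - σ/7 - 4/7)^2: discriminant 113/49, real irrational roots 1/14 + (1/14)*sqrt(113) and 1/14 - (1/14)*sqrt(113); poles of order 2, moduli 1/14 + (1/14)*sqrt(113) and -1/14 + (1/14)*sqrt(113).
The radius of convergence is the smallest modulus among the singular points: -1/14 + (1/14)*sqrt(113).


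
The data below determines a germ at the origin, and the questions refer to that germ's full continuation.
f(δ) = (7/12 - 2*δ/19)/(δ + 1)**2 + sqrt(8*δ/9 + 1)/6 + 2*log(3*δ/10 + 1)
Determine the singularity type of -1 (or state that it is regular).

The point is a pole of order 2.

The denominator factor δ + 1 vanishes at -1 and appears to the power 2; the numerator there equals 157/228, nonzero, and no other factor vanishes.
The branch terms are analytic at this point.
Hence a pole whose order is the multiplicity, 2.


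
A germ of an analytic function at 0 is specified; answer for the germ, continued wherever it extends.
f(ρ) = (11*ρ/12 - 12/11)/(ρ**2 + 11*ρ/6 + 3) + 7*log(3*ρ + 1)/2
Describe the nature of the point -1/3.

The point is a logarithmic branch point.

The term (7/2)*log(1 - ρ/(-1/3)) has argument 1 - -1/3/(-1/3) = 0 at -1/3: a logarithmic (infinitely-sheeted) branch point; the remaining terms are analytic or single-valued there.


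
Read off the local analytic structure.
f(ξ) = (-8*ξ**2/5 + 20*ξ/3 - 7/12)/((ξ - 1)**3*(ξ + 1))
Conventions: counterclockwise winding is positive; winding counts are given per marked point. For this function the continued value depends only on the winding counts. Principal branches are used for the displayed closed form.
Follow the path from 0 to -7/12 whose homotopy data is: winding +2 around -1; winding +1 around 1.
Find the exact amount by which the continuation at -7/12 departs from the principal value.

The function is rational, hence single-valued: continuing it around any pole returns the same value, so the difference is 0.

Continued minus principal equals 0.


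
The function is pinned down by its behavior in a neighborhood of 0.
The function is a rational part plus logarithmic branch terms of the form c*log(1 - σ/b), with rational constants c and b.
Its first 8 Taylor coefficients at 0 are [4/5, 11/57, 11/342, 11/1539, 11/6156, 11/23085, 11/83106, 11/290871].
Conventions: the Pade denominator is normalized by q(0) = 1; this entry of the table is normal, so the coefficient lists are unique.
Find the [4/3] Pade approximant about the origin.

The Pade approximant has numerator coefficients [4/5, -527/1995, -23/11970, 1013/269325, -11/215460]; denominator coefficients [1, -4/7, 2/21, -4/945].

Taylor coefficients needed (read off): a_0 = 4/5, a_1 = 11/57, a_2 = 11/342, a_3 = 11/1539, a_4 = 11/6156, a_5 = 11/23085, a_6 = 11/83106, a_7 = 11/290871.
Write the denominator as Q(σ) = 1 + q1*σ + q2*σ^2 + q3*σ^3. Requiring Q*f - P = O(σ^8) with deg P <= 4 kills the coefficients of σ^5..σ^7 in Q*f:
  σ^5: a_5 + q1*a_4 + q2*a_3 + q3*a_2 = 0, i.e. 11/23085 + (11/6156)*q1 + (11/1539)*q2 + (11/342)*q3 = 0.
  σ^6: a_6 + q1*a_5 + q2*a_4 + q3*a_3 = 0, i.e. 11/83106 + (11/23085)*q1 + (11/6156)*q2 + (11/1539)*q3 = 0.
  σ^7: a_7 + q1*a_6 + q2*a_5 + q3*a_4 = 0, i.e. 11/290871 + (11/83106)*q1 + (11/23085)*q2 + (11/6156)*q3 = 0.
Solving this linear system: q1 = -4/7, q2 = 2/21, q3 = -4/945.
The numerator is Q*f truncated at degree 4: P0 = a_0 = 4/5; P1 = a_1 + q1*a_0 = -527/1995; P2 = a_2 + q1*a_1 + q2*a_0 = -23/11970; P3 = a_3 + q1*a_2 + q2*a_1 + q3*a_0 = 1013/269325; P4 = a_4 + q1*a_3 + q2*a_2 + q3*a_1 = -11/215460.


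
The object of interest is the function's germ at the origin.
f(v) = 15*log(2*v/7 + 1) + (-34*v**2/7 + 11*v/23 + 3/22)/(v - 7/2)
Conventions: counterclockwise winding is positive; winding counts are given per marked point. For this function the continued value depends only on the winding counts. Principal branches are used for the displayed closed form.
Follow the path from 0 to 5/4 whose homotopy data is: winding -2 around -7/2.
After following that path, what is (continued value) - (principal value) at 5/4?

Continued minus principal equals -(60)*pi*i.

The rational part is single-valued and drops out of the difference; each branch term changes only by its own monodromy.
(15)*log(1 - v/(-7/2)): each positive loop around -7/2 adds 2*pi*i to the log, so winding -2 contributes (15)*(-2)*2*pi*i = -(60)*pi*i.
Summing the contributions at v = 5/4 gives -(60)*pi*i.


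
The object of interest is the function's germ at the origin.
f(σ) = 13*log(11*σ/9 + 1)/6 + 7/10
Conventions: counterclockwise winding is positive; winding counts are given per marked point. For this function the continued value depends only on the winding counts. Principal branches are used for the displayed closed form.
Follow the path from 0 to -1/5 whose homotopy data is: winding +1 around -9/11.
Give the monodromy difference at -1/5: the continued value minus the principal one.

The rational part is single-valued and drops out of the difference; each branch term changes only by its own monodromy.
(13/6)*log(1 - σ/(-9/11)): each positive loop around -9/11 adds 2*pi*i to the log, so winding +1 contributes (13/6)*(1)*2*pi*i = (13/3)*pi*i.
Summing the contributions at σ = -1/5 gives (13/3)*pi*i.

Continued minus principal equals (13/3)*pi*i.


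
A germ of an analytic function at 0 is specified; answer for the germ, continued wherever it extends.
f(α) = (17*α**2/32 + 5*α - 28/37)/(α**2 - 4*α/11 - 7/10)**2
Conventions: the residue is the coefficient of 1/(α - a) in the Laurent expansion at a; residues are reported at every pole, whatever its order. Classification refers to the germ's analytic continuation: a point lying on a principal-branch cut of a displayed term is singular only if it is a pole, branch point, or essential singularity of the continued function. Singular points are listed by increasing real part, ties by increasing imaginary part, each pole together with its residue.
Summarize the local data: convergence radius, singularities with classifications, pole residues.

Radius of convergence at 0: -2/11 + (1/110)*sqrt(8870).
At 2/11 - (1/110)*sqrt(8870): a pole of order 2; residue -(3459753/3726137984)*sqrt(8870).
At 2/11 + (1/110)*sqrt(8870): a pole of order 2; residue (3459753/3726137984)*sqrt(8870).

Denominator factor (α**2 - 4*α/11 - 7/10)^2: discriminant 1774/605, real irrational roots 2/11 + (1/110)*sqrt(8870) and 2/11 - (1/110)*sqrt(8870); poles of order 2, moduli 2/11 + (1/110)*sqrt(8870) and -2/11 + (1/110)*sqrt(8870).
The radius of convergence is the smallest modulus among the singular points: -2/11 + (1/110)*sqrt(8870).
The factor α**2 - 4*α/11 - 7/10 splits as (α - a)(α - a') with a = 2/11 - (1/110)*sqrt(8870), a' = 2/11 + (1/110)*sqrt(8870). At the order-2 pole a set g(α) = (α - a)^2*f(α) = [17*α**2/32 + 5*α - 28/37] / (α - a')^2.
Order-2 pole: residue = g'(a); g'(2/11 - (1/110)*sqrt(8870)) = -(3459753/3726137984)*sqrt(8870), so the residue is -(3459753/3726137984)*sqrt(8870).
The factor α**2 - 4*α/11 - 7/10 splits as (α - a)(α - a') with a = 2/11 + (1/110)*sqrt(8870), a' = 2/11 - (1/110)*sqrt(8870). At the order-2 pole a set g(α) = (α - a)^2*f(α) = [17*α**2/32 + 5*α - 28/37] / (α - a')^2.
Order-2 pole: residue = g'(a); g'(2/11 + (1/110)*sqrt(8870)) = (3459753/3726137984)*sqrt(8870), so the residue is (3459753/3726137984)*sqrt(8870).
List the singular points by increasing real part (a conjugate pair: the negative imaginary part first).


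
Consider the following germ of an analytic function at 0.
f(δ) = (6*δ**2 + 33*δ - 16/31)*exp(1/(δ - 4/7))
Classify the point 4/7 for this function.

The exponent 1/(δ - (4/7)) has a pole at 4/7, so exp(1/(δ - (4/7))) takes every nonzero value near it: an essential singularity (not a pole of any order).

The point is an essential singularity.


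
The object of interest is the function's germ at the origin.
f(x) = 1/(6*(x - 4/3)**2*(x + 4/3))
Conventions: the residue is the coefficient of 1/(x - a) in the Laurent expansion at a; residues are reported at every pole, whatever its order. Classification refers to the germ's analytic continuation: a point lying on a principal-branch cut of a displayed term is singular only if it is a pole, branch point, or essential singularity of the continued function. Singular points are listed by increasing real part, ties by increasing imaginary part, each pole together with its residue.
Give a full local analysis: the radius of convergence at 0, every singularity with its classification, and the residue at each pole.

Radius of convergence at 0: 4/3.
At -4/3: a pole of order 1; residue 3/128.
At 4/3: a pole of order 2; residue -3/128.

Denominator factor (x + 4/3): pole of order 1 at -4/3, modulus 4/3.
Denominator factor (x - 4/3)^2: pole of order 2 at 4/3, modulus 4/3.
The radius of convergence is the smallest modulus among the singular points: 4/3.
At the order-1 pole -4/3 set g(x) = (x - (-4/3))*f(x) = 1/(6*(x - 4/3)**2).
Simple pole: residue = g(a) at a = -4/3, which is 3/128.
At the order-2 pole 4/3 set g(x) = (x - (4/3))^2*f(x) = 1/(6*(x + 4/3)).
Order-2 pole: residue = g'(a); g'(4/3) = -3/128, so the residue is -3/128.
List the singular points by increasing real part (a conjugate pair: the negative imaginary part first).


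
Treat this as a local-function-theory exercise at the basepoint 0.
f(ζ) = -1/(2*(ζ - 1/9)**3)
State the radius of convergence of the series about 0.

The radius of convergence is 1/9.

Denominator factor (ζ - 1/9)^3: pole of order 3 at 1/9, modulus 1/9.
The radius of convergence is the smallest modulus among the singular points: 1/9.


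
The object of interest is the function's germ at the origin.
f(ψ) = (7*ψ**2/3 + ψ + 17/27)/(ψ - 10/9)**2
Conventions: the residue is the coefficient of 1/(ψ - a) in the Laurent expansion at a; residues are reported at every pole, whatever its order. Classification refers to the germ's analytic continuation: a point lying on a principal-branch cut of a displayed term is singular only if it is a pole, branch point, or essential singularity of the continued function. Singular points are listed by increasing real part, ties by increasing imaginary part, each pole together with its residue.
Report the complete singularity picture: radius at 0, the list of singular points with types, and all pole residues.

Radius of convergence at 0: 10/9.
At 10/9: a pole of order 2; residue 167/27.

Denominator factor (ψ - 10/9)^2: pole of order 2 at 10/9, modulus 10/9.
The radius of convergence is the smallest modulus among the singular points: 10/9.
At the order-2 pole 10/9 set g(ψ) = (ψ - (10/9))^2*f(ψ) = 7*ψ**2/3 + ψ + 17/27.
Order-2 pole: residue = g'(a); g'(10/9) = 167/27, so the residue is 167/27.


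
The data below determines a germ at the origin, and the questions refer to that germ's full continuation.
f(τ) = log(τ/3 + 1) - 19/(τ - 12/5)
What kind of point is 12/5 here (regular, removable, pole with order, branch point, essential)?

The point is a pole of order 1.

The denominator factor τ - 12/5 vanishes at 12/5 and appears to the power 1; the numerator there equals -19, nonzero, and no other factor vanishes.
The branch terms are analytic at this point.
Hence a pole whose order is the multiplicity, 1.


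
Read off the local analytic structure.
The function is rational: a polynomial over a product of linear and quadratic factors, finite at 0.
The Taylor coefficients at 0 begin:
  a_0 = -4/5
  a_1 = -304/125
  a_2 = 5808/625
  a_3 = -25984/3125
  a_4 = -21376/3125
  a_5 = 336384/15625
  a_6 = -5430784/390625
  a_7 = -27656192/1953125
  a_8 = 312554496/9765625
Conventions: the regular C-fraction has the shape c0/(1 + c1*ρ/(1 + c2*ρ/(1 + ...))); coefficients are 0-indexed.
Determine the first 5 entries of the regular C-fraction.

Taylor coefficients (read off): a_0 = -4/5, a_1 = -304/125, a_2 = 5808/625, a_3 = -25984/3125, a_4 = -21376/3125.
c0 = a_0 = -4/5. Peel one level at a time: if S = 1 + c*ρ/S' with S'(0) = 1, then c is the ρ-coefficient of S and S' = c*ρ/(S - 1).
S_1 = c0/f = 1 + (-76/25)*ρ + (13036/625)*ρ^2 + ...; c1 = -76/25.
S_2 = c1*ρ/(S_1 - 1) = 1 + (3259/475)*ρ + (100913/9025)*ρ^2 + ...; c2 = 3259/475.
S_3 = c2*ρ/(S_2 - 1) = 1 + (-100913/61921)*ρ + (-66765764/53105405)*ρ^2 + ...; c3 = -100913/61921.
S_4 = c3*ρ/(S_3 - 1) = 1 + (-1268549516/1644377335)*ρ + ...; c4 = -1268549516/1644377335.

The regular C-fraction coefficients are [-4/5, -76/25, 3259/475, -100913/61921, -1268549516/1644377335].


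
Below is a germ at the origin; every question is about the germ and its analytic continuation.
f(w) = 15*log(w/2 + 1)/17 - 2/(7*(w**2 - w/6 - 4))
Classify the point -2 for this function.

The point is a logarithmic branch point.

The term (15/17)*log(1 - w/(-2)) has argument 1 - -2/(-2) = 0 at -2: a logarithmic (infinitely-sheeted) branch point; the remaining terms are analytic or single-valued there.


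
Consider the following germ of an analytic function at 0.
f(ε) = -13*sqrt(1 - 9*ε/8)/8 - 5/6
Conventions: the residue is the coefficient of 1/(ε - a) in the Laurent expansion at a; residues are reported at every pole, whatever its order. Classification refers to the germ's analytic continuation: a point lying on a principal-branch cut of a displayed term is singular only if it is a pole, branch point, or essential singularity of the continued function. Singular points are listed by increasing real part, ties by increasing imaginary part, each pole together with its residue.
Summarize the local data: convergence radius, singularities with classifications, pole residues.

Radius of convergence at 0: 8/9.
At 8/9: an algebraic (square-root) branch point.

Branch term (-13/8)*sqrt(1 - ε/(8/9)): its argument vanishes at ε = 8/9, a square-root branch point, modulus 8/9.
The radius of convergence is the smallest modulus among the singular points: 8/9.


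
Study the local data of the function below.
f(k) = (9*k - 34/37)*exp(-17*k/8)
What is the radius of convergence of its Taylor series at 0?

The factor exp(-17*k/8) is entire and contributes no finite singular point.
The polynomial part has no poles.
No finite singular points: the Taylor series at 0 converges everywhere.

The radius of convergence is infinite.


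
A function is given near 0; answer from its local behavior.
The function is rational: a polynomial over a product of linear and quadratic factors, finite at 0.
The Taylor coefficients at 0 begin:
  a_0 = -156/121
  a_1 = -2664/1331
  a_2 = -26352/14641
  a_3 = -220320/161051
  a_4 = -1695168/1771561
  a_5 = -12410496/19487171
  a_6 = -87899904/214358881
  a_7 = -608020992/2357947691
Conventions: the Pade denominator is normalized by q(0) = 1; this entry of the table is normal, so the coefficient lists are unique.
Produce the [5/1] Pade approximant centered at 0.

The Pade approximant has numerator coefficients [-156/121, -207360/177023, -995328/1947253, -4478976/21419783, -17915904/235617613, -53747712/2591793743]; denominator coefficients [1, -942/1463].

Taylor coefficients needed (read off): a_0 = -156/121, a_1 = -2664/1331, a_2 = -26352/14641, a_3 = -220320/161051, a_4 = -1695168/1771561, a_5 = -12410496/19487171, a_6 = -87899904/214358881.
Write the denominator as Q(τ) = 1 + q1*τ. Requiring Q*f - P = O(τ^7) with deg P <= 5 kills the coefficients of τ^6..τ^6 in Q*f:
  τ^6: a_6 + q1*a_5 = 0, i.e. -87899904/214358881 + (-12410496/19487171)*q1 = 0.
Solving this linear system: q1 = -942/1463.
The numerator is Q*f truncated at degree 5: P0 = a_0 = -156/121; P1 = a_1 + q1*a_0 = -207360/177023; P2 = a_2 + q1*a_1 = -995328/1947253; P3 = a_3 + q1*a_2 = -4478976/21419783; P4 = a_4 + q1*a_3 = -17915904/235617613; P5 = a_5 + q1*a_4 = -53747712/2591793743.


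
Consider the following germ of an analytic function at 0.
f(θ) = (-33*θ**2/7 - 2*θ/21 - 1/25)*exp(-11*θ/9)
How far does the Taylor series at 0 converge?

The radius of convergence is infinite.

The factor exp(-11*θ/9) is entire and contributes no finite singular point.
The polynomial part has no poles.
No finite singular points: the Taylor series at 0 converges everywhere.


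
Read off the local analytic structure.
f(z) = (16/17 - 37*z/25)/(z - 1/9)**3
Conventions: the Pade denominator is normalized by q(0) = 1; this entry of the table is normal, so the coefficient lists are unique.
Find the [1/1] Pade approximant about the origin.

Taylor coefficients needed (expand at 0): a_0 = -11664/17, a_1 = -7414659/425, a_2 = -129336993/425.
Write the denominator as Q(z) = 1 + q1*z. Requiring Q*f - P = O(z^3) with deg P <= 1 kills the coefficients of z^2..z^2 in Q*f:
  z^2: a_2 + q1*a_1 = 0, i.e. -129336993/425 + (-7414659/425)*q1 = 0.
Solving this linear system: q1 = -177417/10171.
The numerator is Q*f truncated at degree 1: P0 = a_0 = -11664/17; P1 = a_1 + q1*a_0 = -23679699489/4322675.

The Pade approximant has numerator coefficients [-11664/17, -23679699489/4322675]; denominator coefficients [1, -177417/10171].


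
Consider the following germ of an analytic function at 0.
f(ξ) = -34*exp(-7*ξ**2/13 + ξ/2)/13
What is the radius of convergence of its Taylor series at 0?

The factor exp(-7*ξ**2/13 + ξ/2) is entire and contributes no finite singular point.
The polynomial part has no poles.
No finite singular points: the Taylor series at 0 converges everywhere.

The radius of convergence is infinite.


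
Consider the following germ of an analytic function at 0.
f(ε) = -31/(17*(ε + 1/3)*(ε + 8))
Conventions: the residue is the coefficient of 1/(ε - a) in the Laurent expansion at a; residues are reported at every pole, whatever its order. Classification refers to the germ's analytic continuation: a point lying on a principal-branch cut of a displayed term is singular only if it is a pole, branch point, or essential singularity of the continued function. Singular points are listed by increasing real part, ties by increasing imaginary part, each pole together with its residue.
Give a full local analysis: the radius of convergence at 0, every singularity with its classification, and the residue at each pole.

Radius of convergence at 0: 1/3.
At -8: a pole of order 1; residue 93/391.
At -1/3: a pole of order 1; residue -93/391.

Denominator factor (ε + 8): pole of order 1 at -8, modulus 8.
Denominator factor (ε + 1/3): pole of order 1 at -1/3, modulus 1/3.
The radius of convergence is the smallest modulus among the singular points: 1/3.
At the order-1 pole -8 set g(ε) = (ε - (-8))*f(ε) = -31/(17*(ε + 1/3)).
Simple pole: residue = g(a) at a = -8, which is 93/391.
At the order-1 pole -1/3 set g(ε) = (ε - (-1/3))*f(ε) = -31/(17*(ε + 8)).
Simple pole: residue = g(a) at a = -1/3, which is -93/391.
List the singular points by increasing real part (a conjugate pair: the negative imaginary part first).


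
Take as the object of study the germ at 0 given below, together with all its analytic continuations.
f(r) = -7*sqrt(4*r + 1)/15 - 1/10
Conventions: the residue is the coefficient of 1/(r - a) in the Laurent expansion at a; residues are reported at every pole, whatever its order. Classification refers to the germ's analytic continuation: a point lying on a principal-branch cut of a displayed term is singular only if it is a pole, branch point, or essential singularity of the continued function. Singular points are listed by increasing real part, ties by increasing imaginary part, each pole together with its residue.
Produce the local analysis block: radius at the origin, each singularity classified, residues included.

Branch term (-7/15)*sqrt(1 - r/(-1/4)): its argument vanishes at r = -1/4, a square-root branch point, modulus 1/4.
The radius of convergence is the smallest modulus among the singular points: 1/4.

Radius of convergence at 0: 1/4.
At -1/4: an algebraic (square-root) branch point.


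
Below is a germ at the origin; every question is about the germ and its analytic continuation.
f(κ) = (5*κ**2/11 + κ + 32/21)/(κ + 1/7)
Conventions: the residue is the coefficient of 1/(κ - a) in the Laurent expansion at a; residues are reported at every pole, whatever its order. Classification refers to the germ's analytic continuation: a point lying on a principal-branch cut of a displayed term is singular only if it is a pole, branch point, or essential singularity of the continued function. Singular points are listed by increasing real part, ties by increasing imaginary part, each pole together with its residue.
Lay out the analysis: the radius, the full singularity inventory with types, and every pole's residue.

Denominator factor (κ + 1/7): pole of order 1 at -1/7, modulus 1/7.
The radius of convergence is the smallest modulus among the singular points: 1/7.
At the order-1 pole -1/7 set g(κ) = (κ - (-1/7))*f(κ) = 5*κ**2/11 + κ + 32/21.
Simple pole: residue = g(a) at a = -1/7, which is 2248/1617.

Radius of convergence at 0: 1/7.
At -1/7: a pole of order 1; residue 2248/1617.


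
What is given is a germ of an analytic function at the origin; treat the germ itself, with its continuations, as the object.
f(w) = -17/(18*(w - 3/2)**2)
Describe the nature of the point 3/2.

The point is a pole of order 2.

The denominator factor w - 3/2 vanishes at 3/2 and appears to the power 2; the numerator there equals -17/18, nonzero, and no other factor vanishes.
Hence a pole whose order is the multiplicity, 2.


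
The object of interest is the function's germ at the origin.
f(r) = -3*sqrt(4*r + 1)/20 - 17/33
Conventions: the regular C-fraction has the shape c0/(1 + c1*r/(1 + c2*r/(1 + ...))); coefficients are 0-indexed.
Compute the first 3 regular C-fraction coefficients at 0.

The regular C-fraction coefficients are [-439/660, -198/439, 637/439].

Taylor coefficients (expand at 0): a_0 = -439/660, a_1 = -3/10, a_2 = 3/10.
c0 = a_0 = -439/660. Peel one level at a time: if S = 1 + c*r/S' with S'(0) = 1, then c is the r-coefficient of S and S' = c*r/(S - 1).
S_1 = c0/f = 1 + (-198/439)*r + (126126/192721)*r^2 + ...; c1 = -198/439.
S_2 = c1*r/(S_1 - 1) = 1 + (637/439)*r + ...; c2 = 637/439.


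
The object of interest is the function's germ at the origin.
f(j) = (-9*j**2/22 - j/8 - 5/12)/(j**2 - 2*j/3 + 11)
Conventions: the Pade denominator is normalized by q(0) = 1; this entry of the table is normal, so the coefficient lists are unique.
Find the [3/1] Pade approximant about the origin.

The Pade approximant has numerator coefficients [-5/132, -15357/101816, -47061/559988, -141183/1119976]; denominator coefficients [1, 138266/38181].

Taylor coefficients needed (expand at 0): a_0 = -5/132, a_1 = -119/8712, a_2 = -2485/71874, a_3 = -8099/9487368, a_4 = 483931/156541572.
Write the denominator as Q(j) = 1 + q1*j. Requiring Q*f - P = O(j^5) with deg P <= 3 kills the coefficients of j^4..j^4 in Q*f:
  j^4: a_4 + q1*a_3 = 0, i.e. 483931/156541572 + (-8099/9487368)*q1 = 0.
Solving this linear system: q1 = 138266/38181.
The numerator is Q*f truncated at degree 3: P0 = a_0 = -5/132; P1 = a_1 + q1*a_0 = -15357/101816; P2 = a_2 + q1*a_1 = -47061/559988; P3 = a_3 + q1*a_2 = -141183/1119976.


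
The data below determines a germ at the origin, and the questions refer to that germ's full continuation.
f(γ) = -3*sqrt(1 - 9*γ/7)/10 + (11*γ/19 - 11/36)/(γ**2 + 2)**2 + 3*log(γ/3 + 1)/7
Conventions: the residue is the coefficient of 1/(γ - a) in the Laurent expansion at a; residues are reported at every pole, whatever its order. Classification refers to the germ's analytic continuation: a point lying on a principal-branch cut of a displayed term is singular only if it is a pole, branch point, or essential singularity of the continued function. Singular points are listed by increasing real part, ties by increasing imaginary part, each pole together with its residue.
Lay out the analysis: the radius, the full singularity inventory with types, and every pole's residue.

Denominator factor (γ**2 + 2)^2: discriminant -8, complex-conjugate roots (sqrt(2))*i and -(sqrt(2))*i; poles of order 2, moduli sqrt(2) and sqrt(2).
Branch term (-3/10)*sqrt(1 - γ/(7/9)): its argument vanishes at γ = 7/9, a square-root branch point, modulus 7/9.
Branch term (3/7)*log(1 - γ/(-3)): its argument vanishes at γ = -3, a logarithmic branch point, modulus 3.
The radius of convergence is the smallest modulus among the singular points: 7/9.
The branch terms are analytic at -(sqrt(2))*i and contribute nothing to the residue; only the rational part matters.
The factor γ**2 + 2 splits as (γ - a)(γ - a') with a = -(sqrt(2))*i, a' = (sqrt(2))*i. At the order-2 pole a set g(γ) = (γ - a)^2*(rational part) = [11*γ/19 - 11/36] / (γ - a')^2.
Order-2 pole: residue = g'(a); g'(-(sqrt(2))*i) = -((11/576)*sqrt(2))*i, so the residue is -((11/576)*sqrt(2))*i.
The branch terms are analytic at (sqrt(2))*i and contribute nothing to the residue; only the rational part matters.
The factor γ**2 + 2 splits as (γ - a)(γ - a') with a = (sqrt(2))*i, a' = -(sqrt(2))*i. At the order-2 pole a set g(γ) = (γ - a)^2*(rational part) = [11*γ/19 - 11/36] / (γ - a')^2.
Order-2 pole: residue = g'(a); g'((sqrt(2))*i) = ((11/576)*sqrt(2))*i, so the residue is ((11/576)*sqrt(2))*i.
List the singular points by increasing real part (a conjugate pair: the negative imaginary part first).

Radius of convergence at 0: 7/9.
At -3: a logarithmic branch point.
At -(sqrt(2))*i: a pole of order 2; residue -((11/576)*sqrt(2))*i.
At (sqrt(2))*i: a pole of order 2; residue ((11/576)*sqrt(2))*i.
At 7/9: an algebraic (square-root) branch point.
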